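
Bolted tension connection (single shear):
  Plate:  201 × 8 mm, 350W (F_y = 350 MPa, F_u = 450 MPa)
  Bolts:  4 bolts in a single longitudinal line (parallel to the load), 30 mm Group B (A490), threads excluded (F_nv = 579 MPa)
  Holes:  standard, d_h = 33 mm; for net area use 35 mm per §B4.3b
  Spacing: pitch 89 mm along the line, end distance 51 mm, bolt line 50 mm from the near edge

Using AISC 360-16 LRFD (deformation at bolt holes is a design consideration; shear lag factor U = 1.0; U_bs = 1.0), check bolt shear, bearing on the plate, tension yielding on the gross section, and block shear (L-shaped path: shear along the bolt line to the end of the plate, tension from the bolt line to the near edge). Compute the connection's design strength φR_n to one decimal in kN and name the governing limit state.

Bolt shear: A_b = π(30)²/4 = 706.86 mm². φR_n = 0.75 × 579 × 706.86 × 4 × 1 = 1227.8 kN.
Bearing (8 mm plate, F_u = 450 MPa): end bolts L_c = 51 − 33/2 = 34.5, R_n = min(1.2×34.5×8×450, 2.4×30×8×450) = 149.04 kN/bolt; interior L_c = 89 − 33 = 56, R_n = 241.92 kN/bolt. φR_n = 0.75 × (1×149.04 + 3×241.92) = 656.1 kN.
Tension yield (gross): A_g = 201×8 = 1608 mm². φR_n = 0.90 × 350 × 1608 = 506.5 kN.
Block shear: shear path 1×[51+3×89] = 1×318 mm, A_gv = 2544, A_nv = 1×(318 − 3.5×35)×8 = 1564 mm²; tension to near edge: (50 − 0.5×35)×8 = 260 mm². R_n = min(0.6×450×1564, 0.6×350×2544) + 1.0×450×260 = min(422.28, 534.24) + 117 = 539.28 kN. φR_n = 0.75 × 539.28 = 404.5 kN.
Governing: min(1227.8, 656.1, 506.5, 404.5) = 404.5 kN → block shear.

404.5 kN (block shear governs)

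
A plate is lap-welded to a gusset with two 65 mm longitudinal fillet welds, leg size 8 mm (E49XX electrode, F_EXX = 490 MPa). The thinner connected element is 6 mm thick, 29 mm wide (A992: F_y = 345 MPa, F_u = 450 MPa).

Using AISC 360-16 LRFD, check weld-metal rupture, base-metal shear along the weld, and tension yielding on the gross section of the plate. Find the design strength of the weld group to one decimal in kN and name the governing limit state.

54.0 kN (gross-section yield governs)

Weld metal: throat = 0.707×8 = 5.656 mm, L = 2×65 = 130 mm. φR_n = 0.75 × 0.6 × 490 × 5.656 × 130 = 162.1 kN.
Base metal shear (6 mm plate): yield φR_n = 1.0×0.6×345×6×130 = 161.5 kN; rupture φR_n = 0.75×0.6×450×6×130 = 158.0 kN; take 158.0 kN (rupture).
Tension yield (gross): A_g = 29×6 = 174 mm². φR_n = 0.90 × 345 × 174 = 54.0 kN.
Governing: min(162.1, 158.0, 54.0) = 54.0 kN → gross-section yield.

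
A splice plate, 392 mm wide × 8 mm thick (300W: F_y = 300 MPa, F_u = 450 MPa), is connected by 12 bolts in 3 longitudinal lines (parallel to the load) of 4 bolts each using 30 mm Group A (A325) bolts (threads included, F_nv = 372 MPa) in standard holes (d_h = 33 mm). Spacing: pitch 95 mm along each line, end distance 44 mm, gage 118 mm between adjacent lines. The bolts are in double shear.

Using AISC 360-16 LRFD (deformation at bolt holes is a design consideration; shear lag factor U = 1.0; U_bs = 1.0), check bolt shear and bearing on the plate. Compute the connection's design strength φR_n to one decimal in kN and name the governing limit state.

2016.9 kN (bearing governs)

Bolt shear: A_b = π(30)²/4 = 706.86 mm². φR_n = 0.75 × 372 × 706.86 × 12 × 2 = 4733.1 kN.
Bearing (8 mm plate, F_u = 450 MPa): end bolts L_c = 44 − 33/2 = 27.5, R_n = min(1.2×27.5×8×450, 2.4×30×8×450) = 118.8 kN/bolt; interior L_c = 95 − 33 = 62, R_n = 259.2 kN/bolt. φR_n = 0.75 × (3×118.8 + 9×259.2) = 2016.9 kN.
Governing: min(4733.1, 2016.9) = 2016.9 kN → bearing.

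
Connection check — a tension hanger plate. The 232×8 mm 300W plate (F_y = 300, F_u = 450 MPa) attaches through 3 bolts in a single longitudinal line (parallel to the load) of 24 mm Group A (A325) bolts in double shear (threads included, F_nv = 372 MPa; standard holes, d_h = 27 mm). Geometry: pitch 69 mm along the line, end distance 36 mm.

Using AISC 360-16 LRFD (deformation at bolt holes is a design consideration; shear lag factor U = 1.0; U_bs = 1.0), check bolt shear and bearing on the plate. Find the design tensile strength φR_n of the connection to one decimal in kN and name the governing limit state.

Bolt shear: A_b = π(24)²/4 = 452.39 mm². φR_n = 0.75 × 372 × 452.39 × 3 × 2 = 757.3 kN.
Bearing (8 mm plate, F_u = 450 MPa): end bolts L_c = 36 − 27/2 = 22.5, R_n = min(1.2×22.5×8×450, 2.4×24×8×450) = 97.2 kN/bolt; interior L_c = 69 − 27 = 42, R_n = 181.44 kN/bolt. φR_n = 0.75 × (1×97.2 + 2×181.44) = 345.1 kN.
Governing: min(757.3, 345.1) = 345.1 kN → bearing.

345.1 kN (bearing governs)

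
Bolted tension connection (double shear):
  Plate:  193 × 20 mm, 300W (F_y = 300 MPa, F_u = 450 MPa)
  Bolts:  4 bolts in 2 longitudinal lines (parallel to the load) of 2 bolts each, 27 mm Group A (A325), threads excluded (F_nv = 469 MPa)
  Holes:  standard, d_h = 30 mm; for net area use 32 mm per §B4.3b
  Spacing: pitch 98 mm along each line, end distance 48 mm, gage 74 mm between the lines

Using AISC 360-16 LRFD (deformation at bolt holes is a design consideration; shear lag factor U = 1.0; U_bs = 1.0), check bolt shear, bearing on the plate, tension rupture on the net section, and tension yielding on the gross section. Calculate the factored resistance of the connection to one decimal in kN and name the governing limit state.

Bolt shear: A_b = π(27)²/4 = 572.56 mm². φR_n = 0.75 × 469 × 572.56 × 4 × 2 = 1611.2 kN.
Bearing (20 mm plate, F_u = 450 MPa): end bolts L_c = 48 − 30/2 = 33, R_n = min(1.2×33×20×450, 2.4×27×20×450) = 356.4 kN/bolt; interior L_c = 98 − 30 = 68, R_n = 583.2 kN/bolt. φR_n = 0.75 × (2×356.4 + 2×583.2) = 1409.4 kN.
Tension rupture (net): A_n = (193 − 2×32)×20 = 2580 mm² (U = 1.0, A_e = A_n). φR_n = 0.75 × 450 × 2580 = 870.8 kN.
Tension yield (gross): A_g = 193×20 = 3860 mm². φR_n = 0.90 × 300 × 3860 = 1042.2 kN.
Governing: min(1611.2, 1409.4, 870.8, 1042.2) = 870.8 kN → net-section rupture.

870.8 kN (net-section rupture governs)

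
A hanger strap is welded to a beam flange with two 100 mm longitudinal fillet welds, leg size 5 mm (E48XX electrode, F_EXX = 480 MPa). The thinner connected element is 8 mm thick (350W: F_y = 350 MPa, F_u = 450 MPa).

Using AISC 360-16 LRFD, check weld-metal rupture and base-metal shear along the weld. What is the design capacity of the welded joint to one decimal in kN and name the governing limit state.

Weld metal: throat = 0.707×5 = 3.535 mm, L = 2×100 = 200 mm. φR_n = 0.75 × 0.6 × 480 × 3.535 × 200 = 152.7 kN.
Base metal shear (8 mm plate): yield φR_n = 1.0×0.6×350×8×200 = 336.0 kN; rupture φR_n = 0.75×0.6×450×8×200 = 324.0 kN; take 324.0 kN (rupture).
Governing: min(152.7, 324.0) = 152.7 kN → weld metal.

152.7 kN (weld metal governs)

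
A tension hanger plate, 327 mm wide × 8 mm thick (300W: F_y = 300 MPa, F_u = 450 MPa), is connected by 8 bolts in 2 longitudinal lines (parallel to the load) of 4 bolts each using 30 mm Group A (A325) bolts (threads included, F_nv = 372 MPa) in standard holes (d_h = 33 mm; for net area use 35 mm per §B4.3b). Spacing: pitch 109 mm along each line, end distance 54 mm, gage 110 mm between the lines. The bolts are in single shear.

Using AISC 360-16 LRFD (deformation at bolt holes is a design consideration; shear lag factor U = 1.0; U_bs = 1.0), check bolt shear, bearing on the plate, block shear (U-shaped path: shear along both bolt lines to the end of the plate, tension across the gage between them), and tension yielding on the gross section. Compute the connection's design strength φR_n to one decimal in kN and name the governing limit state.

Bolt shear: A_b = π(30)²/4 = 706.86 mm². φR_n = 0.75 × 372 × 706.86 × 8 × 1 = 1577.7 kN.
Bearing (8 mm plate, F_u = 450 MPa): end bolts L_c = 54 − 33/2 = 37.5, R_n = min(1.2×37.5×8×450, 2.4×30×8×450) = 162 kN/bolt; interior L_c = 109 − 33 = 76, R_n = 259.2 kN/bolt. φR_n = 0.75 × (2×162 + 6×259.2) = 1409.4 kN.
Block shear: shear path 2×[54+3×109] = 2×381 mm, A_gv = 6096, A_nv = 2×(381 − 3.5×35)×8 = 4136 mm²; tension across gage: (110 − 1×35)×8 = 600 mm². R_n = min(0.6×450×4136, 0.6×300×6096) + 1.0×450×600 = min(1116.7, 1097.3) + 270 = 1367.3 kN. φR_n = 0.75 × 1367.3 = 1025.5 kN.
Tension yield (gross): A_g = 327×8 = 2616 mm². φR_n = 0.90 × 300 × 2616 = 706.3 kN.
Governing: min(1577.7, 1409.4, 1025.5, 706.3) = 706.3 kN → gross-section yield.

706.3 kN (gross-section yield governs)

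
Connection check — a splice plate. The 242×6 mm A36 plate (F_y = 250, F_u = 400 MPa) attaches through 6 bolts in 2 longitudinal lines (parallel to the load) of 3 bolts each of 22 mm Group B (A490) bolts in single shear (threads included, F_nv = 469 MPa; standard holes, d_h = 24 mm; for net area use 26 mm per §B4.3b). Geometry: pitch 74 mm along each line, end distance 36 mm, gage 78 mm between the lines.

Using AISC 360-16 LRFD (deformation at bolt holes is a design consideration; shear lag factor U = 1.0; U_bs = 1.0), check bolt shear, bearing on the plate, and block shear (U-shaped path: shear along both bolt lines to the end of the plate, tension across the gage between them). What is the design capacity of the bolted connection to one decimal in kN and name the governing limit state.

342.0 kN (block shear governs)

Bolt shear: A_b = π(22)²/4 = 380.13 mm². φR_n = 0.75 × 469 × 380.13 × 6 × 1 = 802.3 kN.
Bearing (6 mm plate, F_u = 400 MPa): end bolts L_c = 36 − 24/2 = 24, R_n = min(1.2×24×6×400, 2.4×22×6×400) = 69.12 kN/bolt; interior L_c = 74 − 24 = 50, R_n = 126.72 kN/bolt. φR_n = 0.75 × (2×69.12 + 4×126.72) = 483.8 kN.
Block shear: shear path 2×[36+2×74] = 2×184 mm, A_gv = 2208, A_nv = 2×(184 − 2.5×26)×6 = 1428 mm²; tension across gage: (78 − 1×26)×6 = 312 mm². R_n = min(0.6×400×1428, 0.6×250×2208) + 1.0×400×312 = min(342.72, 331.2) + 124.8 = 456 kN. φR_n = 0.75 × 456 = 342.0 kN.
Governing: min(802.3, 483.8, 342.0) = 342.0 kN → block shear.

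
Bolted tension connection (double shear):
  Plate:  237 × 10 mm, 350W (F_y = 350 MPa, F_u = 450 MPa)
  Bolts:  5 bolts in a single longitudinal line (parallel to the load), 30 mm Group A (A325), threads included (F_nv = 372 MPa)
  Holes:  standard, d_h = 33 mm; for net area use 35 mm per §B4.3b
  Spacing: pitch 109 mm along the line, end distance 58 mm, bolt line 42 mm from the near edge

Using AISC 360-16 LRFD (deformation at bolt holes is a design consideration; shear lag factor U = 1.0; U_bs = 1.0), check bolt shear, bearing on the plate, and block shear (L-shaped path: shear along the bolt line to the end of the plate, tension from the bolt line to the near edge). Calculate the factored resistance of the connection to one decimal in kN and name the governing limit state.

764.1 kN (block shear governs)

Bolt shear: A_b = π(30)²/4 = 706.86 mm². φR_n = 0.75 × 372 × 706.86 × 5 × 2 = 1972.1 kN.
Bearing (10 mm plate, F_u = 450 MPa): end bolts L_c = 58 − 33/2 = 41.5, R_n = min(1.2×41.5×10×450, 2.4×30×10×450) = 224.1 kN/bolt; interior L_c = 109 − 33 = 76, R_n = 324 kN/bolt. φR_n = 0.75 × (1×224.1 + 4×324) = 1140.1 kN.
Block shear: shear path 1×[58+4×109] = 1×494 mm, A_gv = 4940, A_nv = 1×(494 − 4.5×35)×10 = 3365 mm²; tension to near edge: (42 − 0.5×35)×10 = 245 mm². R_n = min(0.6×450×3365, 0.6×350×4940) + 1.0×450×245 = min(908.55, 1037.4) + 110.25 = 1018.8 kN. φR_n = 0.75 × 1018.8 = 764.1 kN.
Governing: min(1972.1, 1140.1, 764.1) = 764.1 kN → block shear.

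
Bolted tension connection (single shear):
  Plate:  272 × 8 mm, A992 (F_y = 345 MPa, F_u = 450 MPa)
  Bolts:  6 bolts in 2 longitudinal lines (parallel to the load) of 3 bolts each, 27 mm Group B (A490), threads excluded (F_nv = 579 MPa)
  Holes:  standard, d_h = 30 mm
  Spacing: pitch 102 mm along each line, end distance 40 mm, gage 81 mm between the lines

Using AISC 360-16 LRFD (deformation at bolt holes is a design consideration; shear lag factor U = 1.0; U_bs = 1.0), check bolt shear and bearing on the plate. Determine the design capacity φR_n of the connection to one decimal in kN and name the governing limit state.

861.8 kN (bearing governs)

Bolt shear: A_b = π(27)²/4 = 572.56 mm². φR_n = 0.75 × 579 × 572.56 × 6 × 1 = 1491.8 kN.
Bearing (8 mm plate, F_u = 450 MPa): end bolts L_c = 40 − 30/2 = 25, R_n = min(1.2×25×8×450, 2.4×27×8×450) = 108 kN/bolt; interior L_c = 102 − 30 = 72, R_n = 233.28 kN/bolt. φR_n = 0.75 × (2×108 + 4×233.28) = 861.8 kN.
Governing: min(1491.8, 861.8) = 861.8 kN → bearing.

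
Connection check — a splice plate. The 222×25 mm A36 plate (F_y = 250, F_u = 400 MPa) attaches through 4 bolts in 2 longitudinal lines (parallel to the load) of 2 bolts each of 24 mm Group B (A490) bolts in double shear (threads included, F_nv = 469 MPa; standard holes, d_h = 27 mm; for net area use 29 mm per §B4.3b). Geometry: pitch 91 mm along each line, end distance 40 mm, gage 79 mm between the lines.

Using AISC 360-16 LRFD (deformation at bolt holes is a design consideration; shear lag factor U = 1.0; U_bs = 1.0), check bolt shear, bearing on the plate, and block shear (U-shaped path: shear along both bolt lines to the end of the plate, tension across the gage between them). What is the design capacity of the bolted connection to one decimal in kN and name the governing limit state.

Bolt shear: A_b = π(24)²/4 = 452.39 mm². φR_n = 0.75 × 469 × 452.39 × 4 × 2 = 1273.0 kN.
Bearing (25 mm plate, F_u = 400 MPa): end bolts L_c = 40 − 27/2 = 26.5, R_n = min(1.2×26.5×25×400, 2.4×24×25×400) = 318 kN/bolt; interior L_c = 91 − 27 = 64, R_n = 576 kN/bolt. φR_n = 0.75 × (2×318 + 2×576) = 1341.0 kN.
Block shear: shear path 2×[40+1×91] = 2×131 mm, A_gv = 6550, A_nv = 2×(131 − 1.5×29)×25 = 4375 mm²; tension across gage: (79 − 1×29)×25 = 1250 mm². R_n = min(0.6×400×4375, 0.6×250×6550) + 1.0×400×1250 = min(1050, 982.5) + 500 = 1482.5 kN. φR_n = 0.75 × 1482.5 = 1111.9 kN.
Governing: min(1273.0, 1341.0, 1111.9) = 1111.9 kN → block shear.

1111.9 kN (block shear governs)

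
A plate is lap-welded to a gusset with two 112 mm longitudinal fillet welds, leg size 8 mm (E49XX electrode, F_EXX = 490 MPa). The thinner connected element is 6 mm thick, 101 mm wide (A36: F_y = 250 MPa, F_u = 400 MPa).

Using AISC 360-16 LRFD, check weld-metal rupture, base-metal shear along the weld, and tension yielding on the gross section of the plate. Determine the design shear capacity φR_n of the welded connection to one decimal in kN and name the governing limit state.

136.4 kN (gross-section yield governs)

Weld metal: throat = 0.707×8 = 5.656 mm, L = 2×112 = 224 mm. φR_n = 0.75 × 0.6 × 490 × 5.656 × 224 = 279.4 kN.
Base metal shear (6 mm plate): yield φR_n = 1.0×0.6×250×6×224 = 201.6 kN; rupture φR_n = 0.75×0.6×400×6×224 = 241.9 kN; take 201.6 kN (yield).
Tension yield (gross): A_g = 101×6 = 606 mm². φR_n = 0.90 × 250 × 606 = 136.4 kN.
Governing: min(279.4, 201.6, 136.4) = 136.4 kN → gross-section yield.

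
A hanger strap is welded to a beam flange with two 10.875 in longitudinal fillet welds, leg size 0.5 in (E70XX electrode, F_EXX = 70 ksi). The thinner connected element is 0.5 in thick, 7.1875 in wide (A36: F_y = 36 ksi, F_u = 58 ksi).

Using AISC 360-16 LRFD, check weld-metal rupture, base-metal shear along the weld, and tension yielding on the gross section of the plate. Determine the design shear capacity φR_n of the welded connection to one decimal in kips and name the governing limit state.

Weld metal: throat = 0.707×0.5 = 0.3535 in, L = 2×10.875 = 21.75 in. φR_n = 0.75 × 0.6 × 70 × 0.3535 × 21.75 = 242.2 kips.
Base metal shear (0.5 in plate): yield φR_n = 1.0×0.6×36×0.5×21.75 = 234.9 kips; rupture φR_n = 0.75×0.6×58×0.5×21.75 = 283.8 kips; take 234.9 kips (yield).
Tension yield (gross): A_g = 7.1875×0.5 = 3.5938 in². φR_n = 0.90 × 36 × 3.5938 = 116.4 kips.
Governing: min(242.2, 234.9, 116.4) = 116.4 kips → gross-section yield.

116.4 kips (gross-section yield governs)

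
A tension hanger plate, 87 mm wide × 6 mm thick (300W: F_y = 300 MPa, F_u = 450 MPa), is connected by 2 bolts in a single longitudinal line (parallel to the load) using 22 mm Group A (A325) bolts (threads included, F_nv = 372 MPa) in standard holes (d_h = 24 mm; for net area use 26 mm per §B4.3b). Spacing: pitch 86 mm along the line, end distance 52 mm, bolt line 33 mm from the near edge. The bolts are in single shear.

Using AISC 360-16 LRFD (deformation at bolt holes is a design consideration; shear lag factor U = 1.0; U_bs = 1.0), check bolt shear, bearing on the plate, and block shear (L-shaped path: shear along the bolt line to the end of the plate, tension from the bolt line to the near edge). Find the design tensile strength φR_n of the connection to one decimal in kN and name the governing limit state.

152.3 kN (block shear governs)

Bolt shear: A_b = π(22)²/4 = 380.13 mm². φR_n = 0.75 × 372 × 380.13 × 2 × 1 = 212.1 kN.
Bearing (6 mm plate, F_u = 450 MPa): end bolts L_c = 52 − 24/2 = 40, R_n = min(1.2×40×6×450, 2.4×22×6×450) = 129.6 kN/bolt; interior L_c = 86 − 24 = 62, R_n = 142.56 kN/bolt. φR_n = 0.75 × (1×129.6 + 1×142.56) = 204.1 kN.
Block shear: shear path 1×[52+1×86] = 1×138 mm, A_gv = 828, A_nv = 1×(138 − 1.5×26)×6 = 594 mm²; tension to near edge: (33 − 0.5×26)×6 = 120 mm². R_n = min(0.6×450×594, 0.6×300×828) + 1.0×450×120 = min(160.38, 149.04) + 54 = 203.04 kN. φR_n = 0.75 × 203.04 = 152.3 kN.
Governing: min(212.1, 204.1, 152.3) = 152.3 kN → block shear.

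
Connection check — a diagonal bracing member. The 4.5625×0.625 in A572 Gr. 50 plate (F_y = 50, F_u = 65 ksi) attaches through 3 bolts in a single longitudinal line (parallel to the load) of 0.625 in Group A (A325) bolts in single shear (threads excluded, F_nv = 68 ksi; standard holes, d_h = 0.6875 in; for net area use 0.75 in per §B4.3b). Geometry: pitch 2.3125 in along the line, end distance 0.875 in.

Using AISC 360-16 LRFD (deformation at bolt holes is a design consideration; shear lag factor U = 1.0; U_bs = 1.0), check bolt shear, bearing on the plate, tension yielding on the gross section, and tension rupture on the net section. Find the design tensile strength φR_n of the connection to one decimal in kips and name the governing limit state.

46.9 kips (bolt shear governs)

Bolt shear: A_b = π(0.625)²/4 = 0.3068 in². φR_n = 0.75 × 68 × 0.3068 × 3 × 1 = 46.9 kips.
Bearing (0.625 in plate, F_u = 65 ksi): end bolts L_c = 0.875 − 0.6875/2 = 0.53125, R_n = min(1.2×0.53125×0.625×65, 2.4×0.625×0.625×65) = 25.898 kips/bolt; interior L_c = 2.3125 − 0.6875 = 1.625, R_n = 60.938 kips/bolt. φR_n = 0.75 × (1×25.898 + 2×60.938) = 110.8 kips.
Tension yield (gross): A_g = 4.5625×0.625 = 2.8516 in². φR_n = 0.90 × 50 × 2.8516 = 128.3 kips.
Tension rupture (net): A_n = (4.5625 − 1×0.75)×0.625 = 2.3828 in² (U = 1.0, A_e = A_n). φR_n = 0.75 × 65 × 2.3828 = 116.2 kips.
Governing: min(46.9, 110.8, 128.3, 116.2) = 46.9 kips → bolt shear.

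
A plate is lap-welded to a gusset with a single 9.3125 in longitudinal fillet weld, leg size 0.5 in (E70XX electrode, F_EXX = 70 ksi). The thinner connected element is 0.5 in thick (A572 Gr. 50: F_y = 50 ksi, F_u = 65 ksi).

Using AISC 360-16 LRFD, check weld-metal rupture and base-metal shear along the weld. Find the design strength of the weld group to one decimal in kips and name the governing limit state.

103.7 kips (weld metal governs)

Weld metal: throat = 0.707×0.5 = 0.3535 in, L = 9.3125 in. φR_n = 0.75 × 0.6 × 70 × 0.3535 × 9.3125 = 103.7 kips.
Base metal shear (0.5 in plate): yield φR_n = 1.0×0.6×50×0.5×9.3125 = 139.7 kips; rupture φR_n = 0.75×0.6×65×0.5×9.3125 = 136.2 kips; take 136.2 kips (rupture).
Governing: min(103.7, 136.2) = 103.7 kips → weld metal.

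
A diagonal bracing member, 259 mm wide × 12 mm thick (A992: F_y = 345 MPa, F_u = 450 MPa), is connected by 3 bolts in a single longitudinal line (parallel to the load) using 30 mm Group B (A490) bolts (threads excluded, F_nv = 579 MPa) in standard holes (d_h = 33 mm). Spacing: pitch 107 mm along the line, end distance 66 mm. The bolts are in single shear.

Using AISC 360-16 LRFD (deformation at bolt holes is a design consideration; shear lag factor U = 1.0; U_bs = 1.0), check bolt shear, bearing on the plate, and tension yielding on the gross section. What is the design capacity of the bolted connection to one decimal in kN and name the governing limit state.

Bolt shear: A_b = π(30)²/4 = 706.86 mm². φR_n = 0.75 × 579 × 706.86 × 3 × 1 = 920.9 kN.
Bearing (12 mm plate, F_u = 450 MPa): end bolts L_c = 66 − 33/2 = 49.5, R_n = min(1.2×49.5×12×450, 2.4×30×12×450) = 320.76 kN/bolt; interior L_c = 107 − 33 = 74, R_n = 388.8 kN/bolt. φR_n = 0.75 × (1×320.76 + 2×388.8) = 823.8 kN.
Tension yield (gross): A_g = 259×12 = 3108 mm². φR_n = 0.90 × 345 × 3108 = 965.0 kN.
Governing: min(920.9, 823.8, 965.0) = 823.8 kN → bearing.

823.8 kN (bearing governs)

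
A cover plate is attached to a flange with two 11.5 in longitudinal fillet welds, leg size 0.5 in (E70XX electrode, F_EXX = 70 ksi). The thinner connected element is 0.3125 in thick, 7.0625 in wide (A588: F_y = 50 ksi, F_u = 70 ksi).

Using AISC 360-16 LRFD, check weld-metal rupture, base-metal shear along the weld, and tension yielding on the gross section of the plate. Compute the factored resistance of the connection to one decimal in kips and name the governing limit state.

Weld metal: throat = 0.707×0.5 = 0.3535 in, L = 2×11.5 = 23 in. φR_n = 0.75 × 0.6 × 70 × 0.3535 × 23 = 256.1 kips.
Base metal shear (0.3125 in plate): yield φR_n = 1.0×0.6×50×0.3125×23 = 215.6 kips; rupture φR_n = 0.75×0.6×70×0.3125×23 = 226.4 kips; take 215.6 kips (yield).
Tension yield (gross): A_g = 7.0625×0.3125 = 2.207 in². φR_n = 0.90 × 50 × 2.207 = 99.3 kips.
Governing: min(256.1, 215.6, 99.3) = 99.3 kips → gross-section yield.

99.3 kips (gross-section yield governs)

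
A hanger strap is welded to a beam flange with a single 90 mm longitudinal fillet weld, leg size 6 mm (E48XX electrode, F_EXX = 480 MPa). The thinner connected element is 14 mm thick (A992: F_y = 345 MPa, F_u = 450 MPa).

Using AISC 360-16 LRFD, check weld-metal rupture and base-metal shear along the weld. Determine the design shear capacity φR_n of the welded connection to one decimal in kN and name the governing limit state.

Weld metal: throat = 0.707×6 = 4.242 mm, L = 90 mm. φR_n = 0.75 × 0.6 × 480 × 4.242 × 90 = 82.5 kN.
Base metal shear (14 mm plate): yield φR_n = 1.0×0.6×345×14×90 = 260.8 kN; rupture φR_n = 0.75×0.6×450×14×90 = 255.2 kN; take 255.2 kN (rupture).
Governing: min(82.5, 255.2) = 82.5 kN → weld metal.

82.5 kN (weld metal governs)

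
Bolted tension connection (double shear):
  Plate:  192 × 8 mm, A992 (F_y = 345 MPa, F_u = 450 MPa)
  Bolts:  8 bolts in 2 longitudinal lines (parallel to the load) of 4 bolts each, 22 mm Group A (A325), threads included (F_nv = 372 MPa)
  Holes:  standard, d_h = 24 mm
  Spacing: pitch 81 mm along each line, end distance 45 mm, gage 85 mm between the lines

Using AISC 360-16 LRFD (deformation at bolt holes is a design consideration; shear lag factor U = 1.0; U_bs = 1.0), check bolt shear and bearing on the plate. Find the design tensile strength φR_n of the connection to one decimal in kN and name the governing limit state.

1069.2 kN (bearing governs)

Bolt shear: A_b = π(22)²/4 = 380.13 mm². φR_n = 0.75 × 372 × 380.13 × 8 × 2 = 1696.9 kN.
Bearing (8 mm plate, F_u = 450 MPa): end bolts L_c = 45 − 24/2 = 33, R_n = min(1.2×33×8×450, 2.4×22×8×450) = 142.56 kN/bolt; interior L_c = 81 − 24 = 57, R_n = 190.08 kN/bolt. φR_n = 0.75 × (2×142.56 + 6×190.08) = 1069.2 kN.
Governing: min(1696.9, 1069.2) = 1069.2 kN → bearing.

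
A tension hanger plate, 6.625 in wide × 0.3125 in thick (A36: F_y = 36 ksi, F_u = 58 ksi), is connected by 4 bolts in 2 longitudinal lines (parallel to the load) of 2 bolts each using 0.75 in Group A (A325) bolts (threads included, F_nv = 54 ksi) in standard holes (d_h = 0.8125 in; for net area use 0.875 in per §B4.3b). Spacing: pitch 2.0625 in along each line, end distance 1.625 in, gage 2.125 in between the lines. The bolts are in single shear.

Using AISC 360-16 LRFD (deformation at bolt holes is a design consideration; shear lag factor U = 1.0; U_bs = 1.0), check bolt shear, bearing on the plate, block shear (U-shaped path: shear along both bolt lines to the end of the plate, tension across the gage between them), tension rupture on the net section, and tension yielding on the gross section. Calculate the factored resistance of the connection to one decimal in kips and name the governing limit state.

Bolt shear: A_b = π(0.75)²/4 = 0.44179 in². φR_n = 0.75 × 54 × 0.44179 × 4 × 1 = 71.6 kips.
Bearing (0.3125 in plate, F_u = 58 ksi): end bolts L_c = 1.625 − 0.8125/2 = 1.21875, R_n = min(1.2×1.21875×0.3125×58, 2.4×0.75×0.3125×58) = 26.508 kips/bolt; interior L_c = 2.0625 − 0.8125 = 1.25, R_n = 27.188 kips/bolt. φR_n = 0.75 × (2×26.508 + 2×27.188) = 80.5 kips.
Block shear: shear path 2×[1.625+1×2.0625] = 2×3.6875 in, A_gv = 2.3047, A_nv = 2×(3.6875 − 1.5×0.875)×0.3125 = 1.4844 in²; tension across gage: (2.125 − 1×0.875)×0.3125 = 0.39063 in². R_n = min(0.6×58×1.4844, 0.6×36×2.3047) + 1.0×58×0.39063 = min(51.657, 49.782) + 22.657 = 72.439 kips. φR_n = 0.75 × 72.439 = 54.3 kips.
Tension rupture (net): A_n = (6.625 − 2×0.875)×0.3125 = 1.5234 in² (U = 1.0, A_e = A_n). φR_n = 0.75 × 58 × 1.5234 = 66.3 kips.
Tension yield (gross): A_g = 6.625×0.3125 = 2.0703 in². φR_n = 0.90 × 36 × 2.0703 = 67.1 kips.
Governing: min(71.6, 80.5, 54.3, 66.3, 67.1) = 54.3 kips → block shear.

54.3 kips (block shear governs)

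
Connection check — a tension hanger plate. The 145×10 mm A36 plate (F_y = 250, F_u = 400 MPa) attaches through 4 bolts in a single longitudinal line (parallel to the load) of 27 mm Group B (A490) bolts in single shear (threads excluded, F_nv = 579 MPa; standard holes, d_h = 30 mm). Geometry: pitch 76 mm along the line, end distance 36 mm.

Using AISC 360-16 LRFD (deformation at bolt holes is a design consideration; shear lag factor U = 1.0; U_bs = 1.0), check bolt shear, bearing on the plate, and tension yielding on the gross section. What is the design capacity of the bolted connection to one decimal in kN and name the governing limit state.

326.3 kN (gross-section yield governs)

Bolt shear: A_b = π(27)²/4 = 572.56 mm². φR_n = 0.75 × 579 × 572.56 × 4 × 1 = 994.5 kN.
Bearing (10 mm plate, F_u = 400 MPa): end bolts L_c = 36 − 30/2 = 21, R_n = min(1.2×21×10×400, 2.4×27×10×400) = 100.8 kN/bolt; interior L_c = 76 − 30 = 46, R_n = 220.8 kN/bolt. φR_n = 0.75 × (1×100.8 + 3×220.8) = 572.4 kN.
Tension yield (gross): A_g = 145×10 = 1450 mm². φR_n = 0.90 × 250 × 1450 = 326.3 kN.
Governing: min(994.5, 572.4, 326.3) = 326.3 kN → gross-section yield.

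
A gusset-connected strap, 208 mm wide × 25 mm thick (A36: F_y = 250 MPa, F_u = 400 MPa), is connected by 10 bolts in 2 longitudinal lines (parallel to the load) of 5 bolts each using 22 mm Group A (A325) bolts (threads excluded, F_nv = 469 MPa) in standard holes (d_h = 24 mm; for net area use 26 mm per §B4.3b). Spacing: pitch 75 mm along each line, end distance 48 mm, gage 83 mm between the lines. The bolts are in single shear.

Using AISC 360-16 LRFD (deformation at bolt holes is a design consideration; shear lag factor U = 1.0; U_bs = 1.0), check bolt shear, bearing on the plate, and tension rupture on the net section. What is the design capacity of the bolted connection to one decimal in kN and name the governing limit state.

1170.0 kN (net-section rupture governs)

Bolt shear: A_b = π(22)²/4 = 380.13 mm². φR_n = 0.75 × 469 × 380.13 × 10 × 1 = 1337.1 kN.
Bearing (25 mm plate, F_u = 400 MPa): end bolts L_c = 48 − 24/2 = 36, R_n = min(1.2×36×25×400, 2.4×22×25×400) = 432 kN/bolt; interior L_c = 75 − 24 = 51, R_n = 528 kN/bolt. φR_n = 0.75 × (2×432 + 8×528) = 3816.0 kN.
Tension rupture (net): A_n = (208 − 2×26)×25 = 3900 mm² (U = 1.0, A_e = A_n). φR_n = 0.75 × 400 × 3900 = 1170.0 kN.
Governing: min(1337.1, 3816.0, 1170.0) = 1170.0 kN → net-section rupture.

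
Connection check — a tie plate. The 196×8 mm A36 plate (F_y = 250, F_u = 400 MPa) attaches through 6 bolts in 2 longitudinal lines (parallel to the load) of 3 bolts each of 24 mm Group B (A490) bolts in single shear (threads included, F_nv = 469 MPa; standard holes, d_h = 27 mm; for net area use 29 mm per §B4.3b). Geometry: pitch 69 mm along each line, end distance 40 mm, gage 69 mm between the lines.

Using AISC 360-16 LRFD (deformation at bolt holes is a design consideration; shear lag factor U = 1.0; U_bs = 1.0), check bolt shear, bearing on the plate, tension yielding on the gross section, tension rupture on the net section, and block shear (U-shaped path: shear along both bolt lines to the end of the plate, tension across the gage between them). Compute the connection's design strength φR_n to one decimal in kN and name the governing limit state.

331.2 kN (net-section rupture governs)

Bolt shear: A_b = π(24)²/4 = 452.39 mm². φR_n = 0.75 × 469 × 452.39 × 6 × 1 = 954.8 kN.
Bearing (8 mm plate, F_u = 400 MPa): end bolts L_c = 40 − 27/2 = 26.5, R_n = min(1.2×26.5×8×400, 2.4×24×8×400) = 101.76 kN/bolt; interior L_c = 69 − 27 = 42, R_n = 161.28 kN/bolt. φR_n = 0.75 × (2×101.76 + 4×161.28) = 636.5 kN.
Tension yield (gross): A_g = 196×8 = 1568 mm². φR_n = 0.90 × 250 × 1568 = 352.8 kN.
Tension rupture (net): A_n = (196 − 2×29)×8 = 1104 mm² (U = 1.0, A_e = A_n). φR_n = 0.75 × 400 × 1104 = 331.2 kN.
Block shear: shear path 2×[40+2×69] = 2×178 mm, A_gv = 2848, A_nv = 2×(178 − 2.5×29)×8 = 1688 mm²; tension across gage: (69 − 1×29)×8 = 320 mm². R_n = min(0.6×400×1688, 0.6×250×2848) + 1.0×400×320 = min(405.12, 427.2) + 128 = 533.12 kN. φR_n = 0.75 × 533.12 = 399.8 kN.
Governing: min(954.8, 636.5, 352.8, 331.2, 399.8) = 331.2 kN → net-section rupture.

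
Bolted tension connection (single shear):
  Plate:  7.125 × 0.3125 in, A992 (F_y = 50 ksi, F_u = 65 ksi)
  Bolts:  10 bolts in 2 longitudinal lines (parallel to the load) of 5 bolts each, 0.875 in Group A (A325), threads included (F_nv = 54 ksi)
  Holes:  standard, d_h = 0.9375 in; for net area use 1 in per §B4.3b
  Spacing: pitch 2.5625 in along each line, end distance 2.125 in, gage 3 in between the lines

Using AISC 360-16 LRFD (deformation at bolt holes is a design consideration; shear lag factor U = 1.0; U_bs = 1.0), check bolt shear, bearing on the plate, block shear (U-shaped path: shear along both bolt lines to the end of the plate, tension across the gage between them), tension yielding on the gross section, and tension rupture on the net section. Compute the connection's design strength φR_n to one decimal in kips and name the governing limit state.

78.1 kips (net-section rupture governs)

Bolt shear: A_b = π(0.875)²/4 = 0.60132 in². φR_n = 0.75 × 54 × 0.60132 × 10 × 1 = 243.5 kips.
Bearing (0.3125 in plate, F_u = 65 ksi): end bolts L_c = 2.125 − 0.9375/2 = 1.65625, R_n = min(1.2×1.65625×0.3125×65, 2.4×0.875×0.3125×65) = 40.371 kips/bolt; interior L_c = 2.5625 − 0.9375 = 1.625, R_n = 39.609 kips/bolt. φR_n = 0.75 × (2×40.371 + 8×39.609) = 298.2 kips.
Block shear: shear path 2×[2.125+4×2.5625] = 2×12.375 in, A_gv = 7.7344, A_nv = 2×(12.375 − 4.5×1)×0.3125 = 4.9219 in²; tension across gage: (3 − 1×1)×0.3125 = 0.625 in². R_n = min(0.6×65×4.9219, 0.6×50×7.7344) + 1.0×65×0.625 = min(191.95, 232.03) + 40.625 = 232.58 kips. φR_n = 0.75 × 232.58 = 174.4 kips.
Tension yield (gross): A_g = 7.125×0.3125 = 2.2266 in². φR_n = 0.90 × 50 × 2.2266 = 100.2 kips.
Tension rupture (net): A_n = (7.125 − 2×1)×0.3125 = 1.6016 in² (U = 1.0, A_e = A_n). φR_n = 0.75 × 65 × 1.6016 = 78.1 kips.
Governing: min(243.5, 298.2, 174.4, 100.2, 78.1) = 78.1 kips → net-section rupture.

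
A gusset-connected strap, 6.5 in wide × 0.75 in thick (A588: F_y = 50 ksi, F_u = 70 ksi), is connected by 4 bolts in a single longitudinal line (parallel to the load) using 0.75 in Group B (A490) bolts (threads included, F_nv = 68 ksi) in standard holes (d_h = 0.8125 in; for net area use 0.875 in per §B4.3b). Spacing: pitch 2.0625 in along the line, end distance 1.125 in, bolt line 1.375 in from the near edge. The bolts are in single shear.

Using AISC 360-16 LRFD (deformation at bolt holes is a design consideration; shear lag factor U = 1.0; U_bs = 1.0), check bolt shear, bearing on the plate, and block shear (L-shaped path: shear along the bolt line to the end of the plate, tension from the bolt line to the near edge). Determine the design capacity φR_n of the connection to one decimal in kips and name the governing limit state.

90.1 kips (bolt shear governs)

Bolt shear: A_b = π(0.75)²/4 = 0.44179 in². φR_n = 0.75 × 68 × 0.44179 × 4 × 1 = 90.1 kips.
Bearing (0.75 in plate, F_u = 70 ksi): end bolts L_c = 1.125 − 0.8125/2 = 0.71875, R_n = min(1.2×0.71875×0.75×70, 2.4×0.75×0.75×70) = 45.281 kips/bolt; interior L_c = 2.0625 − 0.8125 = 1.25, R_n = 78.75 kips/bolt. φR_n = 0.75 × (1×45.281 + 3×78.75) = 211.1 kips.
Block shear: shear path 1×[1.125+3×2.0625] = 1×7.3125 in, A_gv = 5.4844, A_nv = 1×(7.3125 − 3.5×0.875)×0.75 = 3.1875 in²; tension to near edge: (1.375 − 0.5×0.875)×0.75 = 0.70313 in². R_n = min(0.6×70×3.1875, 0.6×50×5.4844) + 1.0×70×0.70313 = min(133.88, 164.53) + 49.219 = 183.1 kips. φR_n = 0.75 × 183.1 = 137.3 kips.
Governing: min(90.1, 211.1, 137.3) = 90.1 kips → bolt shear.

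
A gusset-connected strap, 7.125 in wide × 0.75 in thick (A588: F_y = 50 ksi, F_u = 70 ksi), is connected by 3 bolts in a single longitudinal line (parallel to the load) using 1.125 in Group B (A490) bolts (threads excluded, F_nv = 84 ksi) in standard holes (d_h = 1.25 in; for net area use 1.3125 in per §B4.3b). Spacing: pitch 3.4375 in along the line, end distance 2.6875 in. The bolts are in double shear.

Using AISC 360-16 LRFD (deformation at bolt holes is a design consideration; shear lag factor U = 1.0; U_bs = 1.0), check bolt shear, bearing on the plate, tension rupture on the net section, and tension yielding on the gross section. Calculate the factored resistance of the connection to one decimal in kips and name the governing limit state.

228.9 kips (net-section rupture governs)

Bolt shear: A_b = π(1.125)²/4 = 0.99402 in². φR_n = 0.75 × 84 × 0.99402 × 3 × 2 = 375.7 kips.
Bearing (0.75 in plate, F_u = 70 ksi): end bolts L_c = 2.6875 − 1.25/2 = 2.0625, R_n = min(1.2×2.0625×0.75×70, 2.4×1.125×0.75×70) = 129.94 kips/bolt; interior L_c = 3.4375 − 1.25 = 2.1875, R_n = 137.81 kips/bolt. φR_n = 0.75 × (1×129.94 + 2×137.81) = 304.2 kips.
Tension rupture (net): A_n = (7.125 − 1×1.3125)×0.75 = 4.3594 in² (U = 1.0, A_e = A_n). φR_n = 0.75 × 70 × 4.3594 = 228.9 kips.
Tension yield (gross): A_g = 7.125×0.75 = 5.3438 in². φR_n = 0.90 × 50 × 5.3438 = 240.5 kips.
Governing: min(375.7, 304.2, 228.9, 240.5) = 228.9 kips → net-section rupture.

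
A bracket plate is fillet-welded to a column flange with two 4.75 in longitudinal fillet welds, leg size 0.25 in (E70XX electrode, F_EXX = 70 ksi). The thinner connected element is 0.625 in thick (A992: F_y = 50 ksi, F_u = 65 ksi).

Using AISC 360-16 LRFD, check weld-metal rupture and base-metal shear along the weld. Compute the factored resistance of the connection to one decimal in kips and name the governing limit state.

52.9 kips (weld metal governs)

Weld metal: throat = 0.707×0.25 = 0.17675 in, L = 2×4.75 = 9.5 in. φR_n = 0.75 × 0.6 × 70 × 0.17675 × 9.5 = 52.9 kips.
Base metal shear (0.625 in plate): yield φR_n = 1.0×0.6×50×0.625×9.5 = 178.1 kips; rupture φR_n = 0.75×0.6×65×0.625×9.5 = 173.7 kips; take 173.7 kips (rupture).
Governing: min(52.9, 173.7) = 52.9 kips → weld metal.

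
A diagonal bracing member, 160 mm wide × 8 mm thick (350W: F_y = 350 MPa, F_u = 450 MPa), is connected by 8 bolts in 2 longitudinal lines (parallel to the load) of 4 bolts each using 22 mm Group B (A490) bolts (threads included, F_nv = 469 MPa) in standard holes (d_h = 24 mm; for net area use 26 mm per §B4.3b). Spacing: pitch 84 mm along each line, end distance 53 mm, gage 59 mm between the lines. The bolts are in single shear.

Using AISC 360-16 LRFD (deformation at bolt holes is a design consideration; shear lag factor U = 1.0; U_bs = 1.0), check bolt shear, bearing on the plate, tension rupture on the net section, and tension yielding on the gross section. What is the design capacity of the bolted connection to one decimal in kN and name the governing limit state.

291.6 kN (net-section rupture governs)

Bolt shear: A_b = π(22)²/4 = 380.13 mm². φR_n = 0.75 × 469 × 380.13 × 8 × 1 = 1069.7 kN.
Bearing (8 mm plate, F_u = 450 MPa): end bolts L_c = 53 − 24/2 = 41, R_n = min(1.2×41×8×450, 2.4×22×8×450) = 177.12 kN/bolt; interior L_c = 84 − 24 = 60, R_n = 190.08 kN/bolt. φR_n = 0.75 × (2×177.12 + 6×190.08) = 1121.0 kN.
Tension rupture (net): A_n = (160 − 2×26)×8 = 864 mm² (U = 1.0, A_e = A_n). φR_n = 0.75 × 450 × 864 = 291.6 kN.
Tension yield (gross): A_g = 160×8 = 1280 mm². φR_n = 0.90 × 350 × 1280 = 403.2 kN.
Governing: min(1069.7, 1121.0, 291.6, 403.2) = 291.6 kN → net-section rupture.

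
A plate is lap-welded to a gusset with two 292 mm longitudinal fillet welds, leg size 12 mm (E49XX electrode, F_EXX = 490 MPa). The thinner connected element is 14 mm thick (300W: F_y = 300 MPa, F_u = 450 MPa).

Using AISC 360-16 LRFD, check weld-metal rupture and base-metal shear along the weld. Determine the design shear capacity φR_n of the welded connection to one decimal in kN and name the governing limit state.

Weld metal: throat = 0.707×12 = 8.484 mm, L = 2×292 = 584 mm. φR_n = 0.75 × 0.6 × 490 × 8.484 × 584 = 1092.5 kN.
Base metal shear (14 mm plate): yield φR_n = 1.0×0.6×300×14×584 = 1471.7 kN; rupture φR_n = 0.75×0.6×450×14×584 = 1655.6 kN; take 1471.7 kN (yield).
Governing: min(1092.5, 1471.7) = 1092.5 kN → weld metal.

1092.5 kN (weld metal governs)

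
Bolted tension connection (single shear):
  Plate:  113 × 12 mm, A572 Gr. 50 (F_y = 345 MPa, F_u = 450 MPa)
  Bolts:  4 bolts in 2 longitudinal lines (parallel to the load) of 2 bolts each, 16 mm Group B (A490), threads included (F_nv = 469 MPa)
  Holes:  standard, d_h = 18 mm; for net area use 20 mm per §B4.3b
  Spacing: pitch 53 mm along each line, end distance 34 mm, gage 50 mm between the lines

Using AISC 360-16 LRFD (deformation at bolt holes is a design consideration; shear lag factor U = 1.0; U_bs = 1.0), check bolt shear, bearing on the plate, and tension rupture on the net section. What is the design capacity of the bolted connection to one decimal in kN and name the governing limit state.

282.9 kN (bolt shear governs)

Bolt shear: A_b = π(16)²/4 = 201.06 mm². φR_n = 0.75 × 469 × 201.06 × 4 × 1 = 282.9 kN.
Bearing (12 mm plate, F_u = 450 MPa): end bolts L_c = 34 − 18/2 = 25, R_n = min(1.2×25×12×450, 2.4×16×12×450) = 162 kN/bolt; interior L_c = 53 − 18 = 35, R_n = 207.36 kN/bolt. φR_n = 0.75 × (2×162 + 2×207.36) = 554.0 kN.
Tension rupture (net): A_n = (113 − 2×20)×12 = 876 mm² (U = 1.0, A_e = A_n). φR_n = 0.75 × 450 × 876 = 295.7 kN.
Governing: min(282.9, 554.0, 295.7) = 282.9 kN → bolt shear.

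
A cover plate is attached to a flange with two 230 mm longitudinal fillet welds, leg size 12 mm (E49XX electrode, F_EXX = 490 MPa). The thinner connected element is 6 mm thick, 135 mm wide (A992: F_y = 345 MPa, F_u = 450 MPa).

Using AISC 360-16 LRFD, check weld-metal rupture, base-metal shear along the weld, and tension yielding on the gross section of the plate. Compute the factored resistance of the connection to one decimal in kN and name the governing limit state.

251.5 kN (gross-section yield governs)

Weld metal: throat = 0.707×12 = 8.484 mm, L = 2×230 = 460 mm. φR_n = 0.75 × 0.6 × 490 × 8.484 × 460 = 860.5 kN.
Base metal shear (6 mm plate): yield φR_n = 1.0×0.6×345×6×460 = 571.3 kN; rupture φR_n = 0.75×0.6×450×6×460 = 558.9 kN; take 558.9 kN (rupture).
Tension yield (gross): A_g = 135×6 = 810 mm². φR_n = 0.90 × 345 × 810 = 251.5 kN.
Governing: min(860.5, 558.9, 251.5) = 251.5 kN → gross-section yield.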